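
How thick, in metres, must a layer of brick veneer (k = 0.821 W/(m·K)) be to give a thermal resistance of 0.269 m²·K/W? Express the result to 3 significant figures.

0.221 m

L = R·k = 0.269 × 0.821 = 0.2208 m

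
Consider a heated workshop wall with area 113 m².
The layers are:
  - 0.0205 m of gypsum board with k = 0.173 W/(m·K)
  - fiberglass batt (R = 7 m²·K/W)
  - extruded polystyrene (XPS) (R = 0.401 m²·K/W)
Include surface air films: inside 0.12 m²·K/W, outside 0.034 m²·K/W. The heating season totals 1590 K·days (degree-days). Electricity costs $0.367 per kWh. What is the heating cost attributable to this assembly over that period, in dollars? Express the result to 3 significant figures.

0.0205/0.173 = 0.1185
R_total = 0.12 + 0.1185 + 7 + 0.401 + 0.034 = 7.673 m²·K/W
E = A × HDD × 24 / R / 1000 = 113 × 1590 × 24 / 7.673 / 1000 = 561.9 kWh
Cost = 561.9 × 0.367 = $206.2

206 dollars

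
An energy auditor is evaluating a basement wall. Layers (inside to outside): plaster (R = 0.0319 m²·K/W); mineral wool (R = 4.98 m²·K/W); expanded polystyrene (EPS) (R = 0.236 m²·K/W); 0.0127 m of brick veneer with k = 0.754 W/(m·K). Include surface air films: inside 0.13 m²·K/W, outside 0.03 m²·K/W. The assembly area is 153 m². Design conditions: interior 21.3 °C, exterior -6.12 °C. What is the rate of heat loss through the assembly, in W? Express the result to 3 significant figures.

0.0127/0.754 = 0.01684
R_total = 0.13 + 0.0319 + 4.98 + 0.236 + 0.01684 + 0.03 = 5.425 m²·K/W
Q = A·ΔT/R = 153 × (21.3 − (-6.12)) / 5.425 = 773.4 W

773 W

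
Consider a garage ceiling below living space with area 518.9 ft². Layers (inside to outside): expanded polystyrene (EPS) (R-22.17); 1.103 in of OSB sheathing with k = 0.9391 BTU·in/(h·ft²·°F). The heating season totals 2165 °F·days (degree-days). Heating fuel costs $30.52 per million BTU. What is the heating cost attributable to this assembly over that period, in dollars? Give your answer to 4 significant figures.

1.103/0.9391 = 1.1745
R_total = 22.17 + 1.1745 = 23.345 ft²·°F·h/BTU
E = A × HDD × 24 / R = 518.9 × 2165 × 24 / 23.345 = 1155000 BTU
Cost = 1155000/10⁶ × 30.52 = $35.249

35.25 dollars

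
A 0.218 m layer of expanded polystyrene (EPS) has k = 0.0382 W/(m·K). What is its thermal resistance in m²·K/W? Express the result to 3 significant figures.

5.71 m²·K/W

R = L/k = 0.218/0.0382 = 5.707 m²·K/W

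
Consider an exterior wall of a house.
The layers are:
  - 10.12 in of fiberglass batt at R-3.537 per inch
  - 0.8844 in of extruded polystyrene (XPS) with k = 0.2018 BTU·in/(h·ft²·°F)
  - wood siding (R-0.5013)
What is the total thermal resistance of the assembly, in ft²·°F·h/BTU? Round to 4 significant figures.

40.68 ft²·°F·h/BTU

10.12 × 3.537 = 35.794
0.8844/0.2018 = 4.3826
R_total = 35.794 + 4.3826 + 0.5013 = 40.678 ft²·°F·h/BTU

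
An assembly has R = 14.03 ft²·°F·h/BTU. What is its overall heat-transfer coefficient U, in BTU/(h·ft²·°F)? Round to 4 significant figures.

0.07128 BTU/(h·ft²·°F)

U = 1/R = 1/14.03 = 0.071276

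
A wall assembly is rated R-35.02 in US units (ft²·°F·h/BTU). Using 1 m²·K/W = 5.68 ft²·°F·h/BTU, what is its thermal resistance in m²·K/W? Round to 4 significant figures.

R_SI = 35.02/5.68 = 6.1655

6.165 m²·K/W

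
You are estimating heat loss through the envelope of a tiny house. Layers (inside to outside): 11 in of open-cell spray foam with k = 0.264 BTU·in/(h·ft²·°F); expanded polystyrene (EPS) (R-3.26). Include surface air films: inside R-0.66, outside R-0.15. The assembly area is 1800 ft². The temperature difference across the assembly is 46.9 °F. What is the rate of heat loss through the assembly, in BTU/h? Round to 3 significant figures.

11/0.264 = 41.67
R_total = 0.66 + 41.67 + 3.26 + 0.15 = 45.74 ft²·°F·h/BTU
Q = A·ΔT/R = 1800 × 46.9 / 45.74 = 1846 BTU/h

1850 BTU/h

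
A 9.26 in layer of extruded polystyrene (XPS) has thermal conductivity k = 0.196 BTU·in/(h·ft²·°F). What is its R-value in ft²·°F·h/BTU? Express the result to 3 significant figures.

47.2 ft²·°F·h/BTU

R = L/k = 9.26/0.196 = 47.24 ft²·°F·h/BTU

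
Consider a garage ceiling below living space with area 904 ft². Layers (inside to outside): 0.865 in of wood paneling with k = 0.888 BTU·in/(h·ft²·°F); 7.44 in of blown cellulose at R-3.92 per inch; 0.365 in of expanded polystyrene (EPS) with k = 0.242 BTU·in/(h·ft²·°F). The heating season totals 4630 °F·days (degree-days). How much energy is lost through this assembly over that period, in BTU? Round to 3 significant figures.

3170000 BTU

0.865/0.888 = 0.9741
7.44 × 3.92 = 29.16
0.365/0.242 = 1.508
R_total = 0.9741 + 29.16 + 1.508 = 31.65 ft²·°F·h/BTU
E = A × HDD × 24 / R = 904 × 4630 × 24 / 31.65 = 3174000 BTU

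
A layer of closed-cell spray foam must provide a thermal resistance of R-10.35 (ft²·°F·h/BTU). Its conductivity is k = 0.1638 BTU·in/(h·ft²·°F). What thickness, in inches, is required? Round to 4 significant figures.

L = R × k = 10.35 × 0.1638 = 1.6953 in

1.695 in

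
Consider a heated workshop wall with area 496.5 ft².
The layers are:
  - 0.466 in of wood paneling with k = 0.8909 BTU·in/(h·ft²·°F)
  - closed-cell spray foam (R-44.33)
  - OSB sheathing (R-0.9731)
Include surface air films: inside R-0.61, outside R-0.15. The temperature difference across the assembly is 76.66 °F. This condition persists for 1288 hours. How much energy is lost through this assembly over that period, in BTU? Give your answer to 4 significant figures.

1052000 BTU

0.466/0.8909 = 0.52307
R_total = 0.61 + 0.52307 + 44.33 + 0.9731 + 0.15 = 46.586 ft²·°F·h/BTU
Q = 496.5 × 76.66 / 46.586 = 817.02 BTU/h
E = 817.02 × 1288 = 1052300 BTU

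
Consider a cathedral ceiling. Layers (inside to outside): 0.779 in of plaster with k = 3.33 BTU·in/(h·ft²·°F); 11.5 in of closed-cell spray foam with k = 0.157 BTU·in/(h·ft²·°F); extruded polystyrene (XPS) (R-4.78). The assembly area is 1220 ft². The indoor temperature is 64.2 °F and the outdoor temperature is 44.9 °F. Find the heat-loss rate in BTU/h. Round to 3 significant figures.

0.779/3.33 = 0.2339
11.5/0.157 = 73.25
R_total = 0.2339 + 73.25 + 4.78 = 78.26 ft²·°F·h/BTU
Q = A·ΔT/R = 1220 × (64.2 − 44.9) / 78.26 = 300.9 BTU/h

301 BTU/h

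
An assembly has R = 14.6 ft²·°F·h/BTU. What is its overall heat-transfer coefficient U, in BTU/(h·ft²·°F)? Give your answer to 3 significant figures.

U = 1/R = 1/14.6 = 0.06849

0.0685 BTU/(h·ft²·°F)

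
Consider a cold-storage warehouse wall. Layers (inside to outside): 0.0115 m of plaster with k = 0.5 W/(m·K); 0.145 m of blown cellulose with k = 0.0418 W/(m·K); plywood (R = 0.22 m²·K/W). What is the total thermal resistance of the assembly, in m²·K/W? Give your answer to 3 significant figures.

0.0115/0.5 = 0.023
0.145/0.0418 = 3.469
R_total = 0.023 + 3.469 + 0.22 = 3.712 m²·K/W

3.71 m²·K/W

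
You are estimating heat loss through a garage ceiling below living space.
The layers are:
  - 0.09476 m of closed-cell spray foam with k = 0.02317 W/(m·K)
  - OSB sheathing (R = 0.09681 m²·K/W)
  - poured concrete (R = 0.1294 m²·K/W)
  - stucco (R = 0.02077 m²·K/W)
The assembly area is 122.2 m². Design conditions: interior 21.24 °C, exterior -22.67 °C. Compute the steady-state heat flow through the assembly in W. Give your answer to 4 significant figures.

1237 W

0.09476/0.02317 = 4.0898
R_total = 4.0898 + 0.09681 + 0.1294 + 0.02077 = 4.3368 m²·K/W
Q = A·ΔT/R = 122.2 × (21.24 − (-22.67)) / 4.3368 = 1237.3 W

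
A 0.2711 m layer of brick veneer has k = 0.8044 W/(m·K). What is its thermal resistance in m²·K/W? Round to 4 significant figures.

R = L/k = 0.2711/0.8044 = 0.33702 m²·K/W

0.3370 m²·K/W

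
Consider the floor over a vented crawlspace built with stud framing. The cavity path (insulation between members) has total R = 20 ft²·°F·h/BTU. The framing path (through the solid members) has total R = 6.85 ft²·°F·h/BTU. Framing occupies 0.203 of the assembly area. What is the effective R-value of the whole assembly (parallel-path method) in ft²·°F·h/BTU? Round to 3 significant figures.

14.4 ft²·°F·h/BTU

U_eff = 0.797/20 + 0.203/6.85 = 0.03985 + 0.02964 = 0.06949
R_eff = 1/U_eff = 14.39 ft²·°F·h/BTU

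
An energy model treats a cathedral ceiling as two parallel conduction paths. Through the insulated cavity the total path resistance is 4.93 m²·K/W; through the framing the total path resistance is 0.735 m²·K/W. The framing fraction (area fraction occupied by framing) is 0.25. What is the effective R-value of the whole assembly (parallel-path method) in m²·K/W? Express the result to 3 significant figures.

U_eff = 0.75/4.93 + 0.25/0.735 = 0.1521 + 0.3401 = 0.4923
R_eff = 1/U_eff = 2.031 m²·K/W

2.03 m²·K/W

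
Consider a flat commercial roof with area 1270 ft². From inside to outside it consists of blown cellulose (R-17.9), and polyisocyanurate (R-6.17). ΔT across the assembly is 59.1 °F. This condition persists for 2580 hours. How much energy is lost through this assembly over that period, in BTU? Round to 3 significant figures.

8050000 BTU

R_total = 17.9 + 6.17 = 24.07 ft²·°F·h/BTU
Q = 1270 × 59.1 / 24.07 = 3118 BTU/h
E = 3118 × 2580 = 8045000 BTU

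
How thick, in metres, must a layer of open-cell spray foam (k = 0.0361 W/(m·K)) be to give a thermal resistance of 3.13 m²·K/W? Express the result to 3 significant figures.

L = R·k = 3.13 × 0.0361 = 0.113 m

0.113 m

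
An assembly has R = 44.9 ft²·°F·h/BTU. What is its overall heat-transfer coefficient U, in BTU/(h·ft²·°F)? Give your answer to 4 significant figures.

0.02227 BTU/(h·ft²·°F)

U = 1/R = 1/44.9 = 0.022272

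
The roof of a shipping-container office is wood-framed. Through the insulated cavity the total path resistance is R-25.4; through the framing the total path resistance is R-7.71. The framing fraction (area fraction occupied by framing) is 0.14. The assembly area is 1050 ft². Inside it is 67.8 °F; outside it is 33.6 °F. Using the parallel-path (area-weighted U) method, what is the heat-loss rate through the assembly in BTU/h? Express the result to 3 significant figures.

U_eff = 0.86/25.4 + 0.14/7.71 = 0.03386 + 0.01816 = 0.05202
R_eff = 1/U_eff = 19.22 ft²·°F·h/BTU
Q = 1050 × (67.8 − 33.6) / 19.22 = 1868 BTU/h

1870 BTU/h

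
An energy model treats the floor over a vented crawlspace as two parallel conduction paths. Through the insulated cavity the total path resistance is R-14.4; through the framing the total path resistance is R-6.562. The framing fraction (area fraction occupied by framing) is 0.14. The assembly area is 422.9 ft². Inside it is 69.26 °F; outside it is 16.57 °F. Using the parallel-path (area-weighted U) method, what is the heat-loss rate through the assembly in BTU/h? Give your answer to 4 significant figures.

1806 BTU/h

U_eff = 0.86/14.4 + 0.14/6.562 = 0.059722 + 0.021335 = 0.081057
R_eff = 1/U_eff = 12.337 ft²·°F·h/BTU
Q = 422.9 × (69.26 − 16.57) / 12.337 = 1806.2 BTU/h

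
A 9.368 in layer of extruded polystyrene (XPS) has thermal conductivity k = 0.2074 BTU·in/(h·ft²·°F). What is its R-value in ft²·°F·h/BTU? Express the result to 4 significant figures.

45.17 ft²·°F·h/BTU

R = L/k = 9.368/0.2074 = 45.169 ft²·°F·h/BTU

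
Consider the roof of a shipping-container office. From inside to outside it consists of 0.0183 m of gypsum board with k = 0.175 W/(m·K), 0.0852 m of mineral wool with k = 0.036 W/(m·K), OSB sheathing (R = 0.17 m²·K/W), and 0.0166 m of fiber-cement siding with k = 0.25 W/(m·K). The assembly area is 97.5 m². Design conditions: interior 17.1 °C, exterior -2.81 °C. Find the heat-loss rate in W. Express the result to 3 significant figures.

717 W

0.0183/0.175 = 0.1046
0.0852/0.036 = 2.367
0.0166/0.25 = 0.0664
R_total = 0.1046 + 2.367 + 0.17 + 0.0664 = 2.708 m²·K/W
Q = A·ΔT/R = 97.5 × (17.1 − (-2.81)) / 2.708 = 716.9 W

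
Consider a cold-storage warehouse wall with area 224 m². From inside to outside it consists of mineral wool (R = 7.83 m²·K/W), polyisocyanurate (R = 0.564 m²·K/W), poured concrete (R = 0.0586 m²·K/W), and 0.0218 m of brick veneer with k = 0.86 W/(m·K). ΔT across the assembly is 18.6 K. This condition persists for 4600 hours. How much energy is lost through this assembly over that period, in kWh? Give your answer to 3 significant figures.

2260 kWh

0.0218/0.86 = 0.02535
R_total = 7.83 + 0.564 + 0.0586 + 0.02535 = 8.478 m²·K/W
Q = 224 × 18.6 / 8.478 = 491.4 W
E = 491.4 W × 4600 h / 1000 = 2261 kWh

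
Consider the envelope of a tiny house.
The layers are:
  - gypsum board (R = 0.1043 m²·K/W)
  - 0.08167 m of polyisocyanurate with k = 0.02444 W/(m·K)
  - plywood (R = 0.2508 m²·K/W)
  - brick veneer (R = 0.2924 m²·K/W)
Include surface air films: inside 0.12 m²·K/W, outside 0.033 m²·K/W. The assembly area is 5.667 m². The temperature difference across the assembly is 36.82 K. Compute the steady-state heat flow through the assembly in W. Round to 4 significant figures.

50.37 W

0.08167/0.02444 = 3.3417
R_total = 0.12 + 0.1043 + 3.3417 + 0.2508 + 0.2924 + 0.033 = 4.1422 m²·K/W
Q = A·ΔT/R = 5.667 × 36.82 / 4.1422 = 50.375 W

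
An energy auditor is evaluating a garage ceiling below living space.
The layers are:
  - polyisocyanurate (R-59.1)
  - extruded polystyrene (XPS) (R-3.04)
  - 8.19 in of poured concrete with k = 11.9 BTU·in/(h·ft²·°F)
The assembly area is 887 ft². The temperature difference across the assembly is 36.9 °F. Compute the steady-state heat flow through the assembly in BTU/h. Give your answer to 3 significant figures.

521 BTU/h

8.19/11.9 = 0.6882
R_total = 59.1 + 3.04 + 0.6882 = 62.83 ft²·°F·h/BTU
Q = A·ΔT/R = 887 × 36.9 / 62.83 = 520.9 BTU/h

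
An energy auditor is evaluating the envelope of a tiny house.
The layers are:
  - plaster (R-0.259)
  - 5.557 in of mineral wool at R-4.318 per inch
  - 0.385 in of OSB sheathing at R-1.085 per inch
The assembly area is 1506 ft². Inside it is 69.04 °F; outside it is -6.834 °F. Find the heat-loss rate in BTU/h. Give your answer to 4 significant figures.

5.557 × 4.318 = 23.995
0.385 × 1.085 = 0.41773
R_total = 0.259 + 23.995 + 0.41773 = 24.672 ft²·°F·h/BTU
Q = A·ΔT/R = 1506 × (69.04 − (-6.834)) / 24.672 = 4631.4 BTU/h

4631 BTU/h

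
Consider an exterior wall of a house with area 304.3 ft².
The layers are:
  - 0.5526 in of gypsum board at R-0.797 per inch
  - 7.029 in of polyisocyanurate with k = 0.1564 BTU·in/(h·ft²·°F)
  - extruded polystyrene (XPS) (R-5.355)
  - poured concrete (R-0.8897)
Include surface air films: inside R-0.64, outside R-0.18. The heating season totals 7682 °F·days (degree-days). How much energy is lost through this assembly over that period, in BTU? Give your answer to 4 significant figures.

0.5526 × 0.797 = 0.44042
7.029/0.1564 = 44.942
R_total = 0.64 + 0.44042 + 44.942 + 5.355 + 0.8897 + 0.18 = 52.448 ft²·°F·h/BTU
E = A × HDD × 24 / R = 304.3 × 7682 × 24 / 52.448 = 1069700 BTU

1070000 BTU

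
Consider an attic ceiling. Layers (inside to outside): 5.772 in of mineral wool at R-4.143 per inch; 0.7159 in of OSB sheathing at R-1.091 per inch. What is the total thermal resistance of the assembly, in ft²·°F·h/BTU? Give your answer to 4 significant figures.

24.69 ft²·°F·h/BTU

5.772 × 4.143 = 23.913
0.7159 × 1.091 = 0.78105
R_total = 23.913 + 0.78105 = 24.694 ft²·°F·h/BTU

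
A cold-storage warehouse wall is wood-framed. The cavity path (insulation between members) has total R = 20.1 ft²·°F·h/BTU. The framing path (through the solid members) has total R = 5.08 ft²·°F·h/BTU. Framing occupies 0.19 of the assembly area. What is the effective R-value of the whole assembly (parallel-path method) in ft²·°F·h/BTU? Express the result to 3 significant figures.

12.9 ft²·°F·h/BTU

U_eff = 0.81/20.1 + 0.19/5.08 = 0.0403 + 0.0374 = 0.0777
R_eff = 1/U_eff = 12.87 ft²·°F·h/BTU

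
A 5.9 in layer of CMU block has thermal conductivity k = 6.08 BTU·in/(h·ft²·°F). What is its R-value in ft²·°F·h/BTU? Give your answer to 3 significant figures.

R = L/k = 5.9/6.08 = 0.9704 ft²·°F·h/BTU

0.970 ft²·°F·h/BTU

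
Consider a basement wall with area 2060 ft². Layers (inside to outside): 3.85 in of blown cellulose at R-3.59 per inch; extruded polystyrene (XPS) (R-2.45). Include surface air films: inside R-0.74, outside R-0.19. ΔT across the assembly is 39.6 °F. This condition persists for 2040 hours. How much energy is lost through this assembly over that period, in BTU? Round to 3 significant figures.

3.85 × 3.59 = 13.82
R_total = 0.74 + 13.82 + 2.45 + 0.19 = 17.2 ft²·°F·h/BTU
Q = 2060 × 39.6 / 17.2 = 4742 BTU/h
E = 4742 × 2040 = 9674000 BTU

9670000 BTU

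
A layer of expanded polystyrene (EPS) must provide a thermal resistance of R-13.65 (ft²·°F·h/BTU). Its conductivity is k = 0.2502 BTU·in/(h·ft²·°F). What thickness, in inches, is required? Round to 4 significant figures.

L = R × k = 13.65 × 0.2502 = 3.4152 in

3.415 in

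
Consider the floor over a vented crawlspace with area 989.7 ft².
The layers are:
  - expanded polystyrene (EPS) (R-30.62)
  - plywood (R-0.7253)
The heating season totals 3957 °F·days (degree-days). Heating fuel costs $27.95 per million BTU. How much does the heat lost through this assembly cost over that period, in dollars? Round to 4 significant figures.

R_total = 30.62 + 0.7253 = 31.345 ft²·°F·h/BTU
E = A × HDD × 24 / R = 989.7 × 3957 × 24 / 31.345 = 2998500 BTU
Cost = 2998500/10⁶ × 27.95 = $83.809

83.81 dollars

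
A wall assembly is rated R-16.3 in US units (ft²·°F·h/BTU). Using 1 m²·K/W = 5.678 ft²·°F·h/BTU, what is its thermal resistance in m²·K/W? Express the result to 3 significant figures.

R_SI = 16.3/5.678 = 2.871

2.87 m²·K/W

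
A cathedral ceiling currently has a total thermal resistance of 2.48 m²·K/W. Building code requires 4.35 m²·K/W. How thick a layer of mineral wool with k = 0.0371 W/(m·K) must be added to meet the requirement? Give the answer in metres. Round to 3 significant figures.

0.0694 m

ΔR = 4.35 − 2.48 = 1.87 m²·K/W
L = ΔR × k = 1.87 × 0.0371 = 0.06938 m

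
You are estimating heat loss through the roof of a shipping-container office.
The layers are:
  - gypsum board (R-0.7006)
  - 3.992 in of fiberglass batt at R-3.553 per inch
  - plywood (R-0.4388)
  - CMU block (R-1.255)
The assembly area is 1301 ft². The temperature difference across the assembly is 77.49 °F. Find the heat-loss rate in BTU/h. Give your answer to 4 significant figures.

3.992 × 3.553 = 14.184
R_total = 0.7006 + 14.184 + 0.4388 + 1.255 = 16.578 ft²·°F·h/BTU
Q = A·ΔT/R = 1301 × 77.49 / 16.578 = 6081.2 BTU/h

6081 BTU/h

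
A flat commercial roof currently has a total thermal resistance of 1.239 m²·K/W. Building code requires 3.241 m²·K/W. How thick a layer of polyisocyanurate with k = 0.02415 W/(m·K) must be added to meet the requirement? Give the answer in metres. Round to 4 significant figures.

0.04835 m

ΔR = 3.241 − 1.239 = 2.002 m²·K/W
L = ΔR × k = 2.002 × 0.02415 = 0.048348 m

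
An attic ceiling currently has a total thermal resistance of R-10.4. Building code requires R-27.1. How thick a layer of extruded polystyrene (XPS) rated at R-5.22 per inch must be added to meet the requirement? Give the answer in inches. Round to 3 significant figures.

3.20 in

ΔR = 27.1 − 10.4 = 16.7 ft²·°F·h/BTU
L = ΔR / (R/in) = 16.7/5.22 = 3.199 in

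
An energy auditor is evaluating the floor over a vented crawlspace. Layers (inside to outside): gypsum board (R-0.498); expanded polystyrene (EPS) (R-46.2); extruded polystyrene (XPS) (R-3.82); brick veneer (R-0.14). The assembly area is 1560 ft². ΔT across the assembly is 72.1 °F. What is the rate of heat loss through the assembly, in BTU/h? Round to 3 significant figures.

2220 BTU/h

R_total = 0.498 + 46.2 + 3.82 + 0.14 = 50.66 ft²·°F·h/BTU
Q = A·ΔT/R = 1560 × 72.1 / 50.66 = 2220 BTU/h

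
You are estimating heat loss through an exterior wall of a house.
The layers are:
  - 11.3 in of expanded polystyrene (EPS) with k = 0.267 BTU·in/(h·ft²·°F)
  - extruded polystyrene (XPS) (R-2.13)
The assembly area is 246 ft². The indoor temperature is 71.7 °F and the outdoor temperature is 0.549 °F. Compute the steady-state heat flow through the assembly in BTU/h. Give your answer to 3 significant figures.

11.3/0.267 = 42.32
R_total = 42.32 + 2.13 = 44.45 ft²·°F·h/BTU
Q = A·ΔT/R = 246 × (71.7 − 0.549) / 44.45 = 393.8 BTU/h

394 BTU/h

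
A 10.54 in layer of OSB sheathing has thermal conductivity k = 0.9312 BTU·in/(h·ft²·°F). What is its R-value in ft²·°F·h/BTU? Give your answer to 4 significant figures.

R = L/k = 10.54/0.9312 = 11.319 ft²·°F·h/BTU

11.32 ft²·°F·h/BTU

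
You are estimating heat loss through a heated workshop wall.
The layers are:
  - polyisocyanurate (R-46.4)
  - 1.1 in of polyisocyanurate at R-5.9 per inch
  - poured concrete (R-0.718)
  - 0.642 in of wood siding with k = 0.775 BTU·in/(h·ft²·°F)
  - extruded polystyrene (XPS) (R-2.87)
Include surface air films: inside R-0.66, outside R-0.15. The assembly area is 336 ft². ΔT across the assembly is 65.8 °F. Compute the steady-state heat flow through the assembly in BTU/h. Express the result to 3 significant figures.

380 BTU/h

1.1 × 5.9 = 6.49
0.642/0.775 = 0.8284
R_total = 0.66 + 46.4 + 6.49 + 0.718 + 0.8284 + 2.87 + 0.15 = 58.12 ft²·°F·h/BTU
Q = A·ΔT/R = 336 × 65.8 / 58.12 = 380.4 BTU/h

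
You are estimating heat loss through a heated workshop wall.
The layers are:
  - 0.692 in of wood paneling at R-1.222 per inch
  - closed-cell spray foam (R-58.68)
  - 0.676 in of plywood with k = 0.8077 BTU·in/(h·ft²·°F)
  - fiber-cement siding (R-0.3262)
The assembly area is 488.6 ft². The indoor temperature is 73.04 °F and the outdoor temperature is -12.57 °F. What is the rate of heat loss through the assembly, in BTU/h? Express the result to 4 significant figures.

689.2 BTU/h

0.692 × 1.222 = 0.84562
0.676/0.8077 = 0.83694
R_total = 0.84562 + 58.68 + 0.83694 + 0.3262 = 60.689 ft²·°F·h/BTU
Q = A·ΔT/R = 488.6 × (73.04 − (-12.57)) / 60.689 = 689.24 BTU/h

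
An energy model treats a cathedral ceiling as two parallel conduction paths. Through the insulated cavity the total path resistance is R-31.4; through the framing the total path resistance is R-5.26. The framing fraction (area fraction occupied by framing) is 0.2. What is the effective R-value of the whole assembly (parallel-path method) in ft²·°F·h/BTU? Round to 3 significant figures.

U_eff = 0.8/31.4 + 0.2/5.26 = 0.02548 + 0.03802 = 0.0635
R_eff = 1/U_eff = 15.75 ft²·°F·h/BTU

15.7 ft²·°F·h/BTU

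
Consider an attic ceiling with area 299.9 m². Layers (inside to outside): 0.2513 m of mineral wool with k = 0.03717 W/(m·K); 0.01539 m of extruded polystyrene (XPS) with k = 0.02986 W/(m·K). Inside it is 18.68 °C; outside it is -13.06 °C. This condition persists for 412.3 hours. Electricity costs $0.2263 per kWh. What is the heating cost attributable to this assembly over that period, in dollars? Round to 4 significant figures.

122.1 dollars

0.2513/0.03717 = 6.7608
0.01539/0.02986 = 0.51541
R_total = 6.7608 + 0.51541 = 7.2762 m²·K/W
Q = 299.9 × (18.68 − (-13.06)) / 7.2762 = 1308.2 W
E = 1308.2 W × 412.3 h / 1000 = 539.37 kWh
Cost = 539.37 × 0.2263 = $122.06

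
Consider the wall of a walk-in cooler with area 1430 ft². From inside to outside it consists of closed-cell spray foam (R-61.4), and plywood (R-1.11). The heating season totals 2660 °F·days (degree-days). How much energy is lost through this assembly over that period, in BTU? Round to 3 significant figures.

1460000 BTU

R_total = 61.4 + 1.11 = 62.51 ft²·°F·h/BTU
E = A × HDD × 24 / R = 1430 × 2660 × 24 / 62.51 = 1460000 BTU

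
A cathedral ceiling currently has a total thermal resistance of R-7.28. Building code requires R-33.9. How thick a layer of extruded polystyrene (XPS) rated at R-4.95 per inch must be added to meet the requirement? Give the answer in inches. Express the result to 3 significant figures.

ΔR = 33.9 − 7.28 = 26.62 ft²·°F·h/BTU
L = ΔR / (R/in) = 26.62/4.95 = 5.378 in

5.38 in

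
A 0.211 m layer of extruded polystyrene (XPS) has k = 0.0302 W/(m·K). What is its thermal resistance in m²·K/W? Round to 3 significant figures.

6.99 m²·K/W

R = L/k = 0.211/0.0302 = 6.987 m²·K/W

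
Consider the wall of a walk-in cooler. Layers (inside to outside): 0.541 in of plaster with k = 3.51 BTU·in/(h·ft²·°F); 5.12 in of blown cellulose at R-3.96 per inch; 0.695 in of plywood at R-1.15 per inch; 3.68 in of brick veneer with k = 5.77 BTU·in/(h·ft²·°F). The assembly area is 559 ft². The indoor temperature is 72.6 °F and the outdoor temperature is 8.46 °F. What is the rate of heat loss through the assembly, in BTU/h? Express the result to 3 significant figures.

1640 BTU/h

0.541/3.51 = 0.1541
5.12 × 3.96 = 20.28
0.695 × 1.15 = 0.7992
3.68/5.77 = 0.6378
R_total = 0.1541 + 20.28 + 0.7992 + 0.6378 = 21.87 ft²·°F·h/BTU
Q = A·ΔT/R = 559 × (72.6 − 8.46) / 21.87 = 1640 BTU/h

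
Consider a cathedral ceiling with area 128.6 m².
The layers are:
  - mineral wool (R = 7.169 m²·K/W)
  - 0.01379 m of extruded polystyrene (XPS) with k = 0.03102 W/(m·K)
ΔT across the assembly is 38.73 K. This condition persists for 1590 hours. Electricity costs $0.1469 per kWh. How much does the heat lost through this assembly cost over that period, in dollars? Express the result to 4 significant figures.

152.8 dollars

0.01379/0.03102 = 0.44455
R_total = 7.169 + 0.44455 = 7.6136 m²·K/W
Q = 128.6 × 38.73 / 7.6136 = 654.19 W
E = 654.19 W × 1590 h / 1000 = 1040.2 kWh
Cost = 1040.2 × 0.1469 = $152.8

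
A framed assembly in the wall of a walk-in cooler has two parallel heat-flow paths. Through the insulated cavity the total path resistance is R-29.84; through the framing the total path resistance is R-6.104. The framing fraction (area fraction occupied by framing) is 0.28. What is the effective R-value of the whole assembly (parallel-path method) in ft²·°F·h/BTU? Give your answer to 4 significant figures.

U_eff = 0.72/29.84 + 0.28/6.104 = 0.024129 + 0.045872 = 0.07
R_eff = 1/U_eff = 14.286 ft²·°F·h/BTU

14.29 ft²·°F·h/BTU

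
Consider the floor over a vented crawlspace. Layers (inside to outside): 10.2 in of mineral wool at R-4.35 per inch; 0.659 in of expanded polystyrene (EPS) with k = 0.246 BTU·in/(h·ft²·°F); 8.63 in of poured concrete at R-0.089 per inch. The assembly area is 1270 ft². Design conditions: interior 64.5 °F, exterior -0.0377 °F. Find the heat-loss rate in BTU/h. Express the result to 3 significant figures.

10.2 × 4.35 = 44.37
0.659/0.246 = 2.679
8.63 × 0.089 = 0.7681
R_total = 44.37 + 2.679 + 0.7681 = 47.82 ft²·°F·h/BTU
Q = A·ΔT/R = 1270 × (64.5 − (-0.0377)) / 47.82 = 1714 BTU/h

1710 BTU/h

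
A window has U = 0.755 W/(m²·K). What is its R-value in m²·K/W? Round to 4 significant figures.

R = 1/U = 1/0.755 = 1.3245

1.325 m²·K/W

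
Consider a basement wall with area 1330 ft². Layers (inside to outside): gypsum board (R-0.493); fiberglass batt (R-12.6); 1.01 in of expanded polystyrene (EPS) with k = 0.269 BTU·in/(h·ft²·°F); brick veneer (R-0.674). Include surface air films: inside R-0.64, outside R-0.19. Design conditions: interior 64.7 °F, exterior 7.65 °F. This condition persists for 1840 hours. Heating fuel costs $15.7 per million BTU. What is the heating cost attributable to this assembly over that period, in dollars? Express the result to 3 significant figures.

1.01/0.269 = 3.755
R_total = 0.64 + 0.493 + 12.6 + 3.755 + 0.674 + 0.19 = 18.35 ft²·°F·h/BTU
Q = 1330 × (64.7 − 7.65) / 18.35 = 4135 BTU/h
E = 4135 × 1840 = 7608000 BTU
Cost = 7608000/10⁶ × 15.7 = $119.4

119 dollars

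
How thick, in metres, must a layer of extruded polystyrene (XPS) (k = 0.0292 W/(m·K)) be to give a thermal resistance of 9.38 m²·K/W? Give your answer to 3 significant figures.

L = R·k = 9.38 × 0.0292 = 0.2739 m

0.274 m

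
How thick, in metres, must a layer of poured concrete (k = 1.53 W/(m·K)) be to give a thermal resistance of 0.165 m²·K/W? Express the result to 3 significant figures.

L = R·k = 0.165 × 1.53 = 0.2525 m

0.252 m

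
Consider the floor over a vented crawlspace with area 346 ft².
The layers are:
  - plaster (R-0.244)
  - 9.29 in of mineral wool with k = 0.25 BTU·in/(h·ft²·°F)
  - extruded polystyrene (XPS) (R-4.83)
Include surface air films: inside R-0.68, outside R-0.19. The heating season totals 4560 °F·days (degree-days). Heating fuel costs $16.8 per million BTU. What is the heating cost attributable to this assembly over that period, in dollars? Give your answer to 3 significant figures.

9.29/0.25 = 37.16
R_total = 0.68 + 0.244 + 37.16 + 4.83 + 0.19 = 43.1 ft²·°F·h/BTU
E = A × HDD × 24 / R = 346 × 4560 × 24 / 43.1 = 878500 BTU
Cost = 878500/10⁶ × 16.8 = $14.76

14.8 dollars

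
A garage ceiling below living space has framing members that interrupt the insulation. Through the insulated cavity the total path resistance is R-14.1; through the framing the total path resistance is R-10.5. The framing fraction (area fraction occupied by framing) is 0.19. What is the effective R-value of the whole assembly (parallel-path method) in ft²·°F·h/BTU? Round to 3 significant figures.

U_eff = 0.81/14.1 + 0.19/10.5 = 0.05745 + 0.0181 = 0.07554
R_eff = 1/U_eff = 13.24 ft²·°F·h/BTU

13.2 ft²·°F·h/BTU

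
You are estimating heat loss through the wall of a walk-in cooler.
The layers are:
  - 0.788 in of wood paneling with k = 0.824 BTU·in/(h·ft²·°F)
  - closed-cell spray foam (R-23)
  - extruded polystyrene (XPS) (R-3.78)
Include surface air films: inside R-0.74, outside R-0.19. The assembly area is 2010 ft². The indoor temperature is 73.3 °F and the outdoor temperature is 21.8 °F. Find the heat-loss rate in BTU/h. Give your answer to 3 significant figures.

0.788/0.824 = 0.9563
R_total = 0.74 + 0.9563 + 23 + 3.78 + 0.19 = 28.67 ft²·°F·h/BTU
Q = A·ΔT/R = 2010 × (73.3 − 21.8) / 28.67 = 3611 BTU/h

3610 BTU/h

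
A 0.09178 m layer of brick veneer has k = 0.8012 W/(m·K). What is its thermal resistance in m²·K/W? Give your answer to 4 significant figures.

0.1146 m²·K/W

R = L/k = 0.09178/0.8012 = 0.11455 m²·K/W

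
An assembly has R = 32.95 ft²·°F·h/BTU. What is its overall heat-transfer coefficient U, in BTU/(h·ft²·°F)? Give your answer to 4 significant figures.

0.03035 BTU/(h·ft²·°F)

U = 1/R = 1/32.95 = 0.030349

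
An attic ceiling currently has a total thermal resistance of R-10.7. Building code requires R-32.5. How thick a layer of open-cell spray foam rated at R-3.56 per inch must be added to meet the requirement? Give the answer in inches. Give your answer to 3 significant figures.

ΔR = 32.5 − 10.7 = 21.8 ft²·°F·h/BTU
L = ΔR / (R/in) = 21.8/3.56 = 6.124 in

6.12 in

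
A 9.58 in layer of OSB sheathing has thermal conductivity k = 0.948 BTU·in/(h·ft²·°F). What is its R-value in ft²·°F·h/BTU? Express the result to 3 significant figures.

R = L/k = 9.58/0.948 = 10.11 ft²·°F·h/BTU

10.1 ft²·°F·h/BTU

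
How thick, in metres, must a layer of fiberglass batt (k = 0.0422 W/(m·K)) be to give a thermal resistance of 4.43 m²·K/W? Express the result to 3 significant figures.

0.187 m

L = R·k = 4.43 × 0.0422 = 0.1869 m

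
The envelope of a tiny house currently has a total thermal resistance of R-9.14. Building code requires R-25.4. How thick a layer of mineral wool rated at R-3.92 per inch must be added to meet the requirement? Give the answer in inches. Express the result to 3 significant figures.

ΔR = 25.4 − 9.14 = 16.26 ft²·°F·h/BTU
L = ΔR / (R/in) = 16.26/3.92 = 4.148 in

4.15 in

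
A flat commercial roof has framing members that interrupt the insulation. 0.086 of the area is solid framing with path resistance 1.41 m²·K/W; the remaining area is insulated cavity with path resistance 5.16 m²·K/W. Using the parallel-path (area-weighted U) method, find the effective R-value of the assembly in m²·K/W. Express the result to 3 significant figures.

U_eff = 0.914/5.16 + 0.086/1.41 = 0.1771 + 0.06099 = 0.2381
R_eff = 1/U_eff = 4.199 m²·K/W

4.20 m²·K/W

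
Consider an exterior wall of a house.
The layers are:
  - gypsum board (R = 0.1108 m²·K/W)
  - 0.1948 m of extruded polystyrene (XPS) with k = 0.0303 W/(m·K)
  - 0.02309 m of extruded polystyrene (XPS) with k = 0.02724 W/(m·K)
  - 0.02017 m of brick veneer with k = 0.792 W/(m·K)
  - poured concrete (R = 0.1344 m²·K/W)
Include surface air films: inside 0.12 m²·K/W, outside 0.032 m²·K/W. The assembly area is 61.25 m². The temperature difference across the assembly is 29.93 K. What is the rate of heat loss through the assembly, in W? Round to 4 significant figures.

0.1948/0.0303 = 6.429
0.02309/0.02724 = 0.84765
0.02017/0.792 = 0.025467
R_total = 0.12 + 0.1108 + 6.429 + 0.84765 + 0.025467 + 0.1344 + 0.032 = 7.6994 m²·K/W
Q = A·ΔT/R = 61.25 × 29.93 / 7.6994 = 238.1 W

238.1 W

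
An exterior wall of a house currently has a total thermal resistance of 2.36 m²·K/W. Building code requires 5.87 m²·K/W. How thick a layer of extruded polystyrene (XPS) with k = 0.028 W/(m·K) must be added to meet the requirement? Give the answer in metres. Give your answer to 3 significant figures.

0.0983 m

ΔR = 5.87 − 2.36 = 3.51 m²·K/W
L = ΔR × k = 3.51 × 0.028 = 0.09828 m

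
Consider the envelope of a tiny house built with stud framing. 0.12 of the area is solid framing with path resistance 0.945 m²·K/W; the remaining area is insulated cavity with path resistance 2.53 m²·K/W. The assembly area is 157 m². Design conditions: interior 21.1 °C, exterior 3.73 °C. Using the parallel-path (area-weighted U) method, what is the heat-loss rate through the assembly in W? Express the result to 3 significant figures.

1290 W

U_eff = 0.88/2.53 + 0.12/0.945 = 0.3478 + 0.127 = 0.4748
R_eff = 1/U_eff = 2.106 m²·K/W
Q = 157 × (21.1 − 3.73) / 2.106 = 1295 W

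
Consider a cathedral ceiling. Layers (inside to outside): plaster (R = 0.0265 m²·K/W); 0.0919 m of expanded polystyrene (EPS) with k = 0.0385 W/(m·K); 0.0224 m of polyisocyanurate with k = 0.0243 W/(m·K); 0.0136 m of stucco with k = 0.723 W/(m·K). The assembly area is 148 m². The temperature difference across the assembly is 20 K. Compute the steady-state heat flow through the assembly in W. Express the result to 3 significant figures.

882 W

0.0919/0.0385 = 2.387
0.0224/0.0243 = 0.9218
0.0136/0.723 = 0.01881
R_total = 0.0265 + 2.387 + 0.9218 + 0.01881 = 3.354 m²·K/W
Q = A·ΔT/R = 148 × 20 / 3.354 = 882.5 W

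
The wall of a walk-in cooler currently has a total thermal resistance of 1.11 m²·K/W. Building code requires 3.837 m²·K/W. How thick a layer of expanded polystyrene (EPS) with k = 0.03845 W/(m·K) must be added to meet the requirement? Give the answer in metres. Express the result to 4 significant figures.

0.1049 m

ΔR = 3.837 − 1.11 = 2.727 m²·K/W
L = ΔR × k = 2.727 × 0.03845 = 0.10485 m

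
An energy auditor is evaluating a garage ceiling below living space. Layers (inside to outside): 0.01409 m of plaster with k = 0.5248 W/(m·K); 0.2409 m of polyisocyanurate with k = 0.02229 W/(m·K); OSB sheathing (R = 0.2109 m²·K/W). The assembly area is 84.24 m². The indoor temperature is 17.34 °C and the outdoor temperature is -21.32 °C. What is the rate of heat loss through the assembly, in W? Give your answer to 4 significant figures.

0.01409/0.5248 = 0.026848
0.2409/0.02229 = 10.808
R_total = 0.026848 + 10.808 + 0.2109 = 11.045 m²·K/W
Q = A·ΔT/R = 84.24 × (17.34 − (-21.32)) / 11.045 = 294.85 W

294.9 W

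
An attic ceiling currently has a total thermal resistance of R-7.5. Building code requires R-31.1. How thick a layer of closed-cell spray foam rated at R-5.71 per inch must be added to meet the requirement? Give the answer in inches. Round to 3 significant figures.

ΔR = 31.1 − 7.5 = 23.6 ft²·°F·h/BTU
L = ΔR / (R/in) = 23.6/5.71 = 4.133 in

4.13 in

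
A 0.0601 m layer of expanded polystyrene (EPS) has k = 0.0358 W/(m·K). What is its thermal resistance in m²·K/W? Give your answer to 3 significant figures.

1.68 m²·K/W

R = L/k = 0.0601/0.0358 = 1.679 m²·K/W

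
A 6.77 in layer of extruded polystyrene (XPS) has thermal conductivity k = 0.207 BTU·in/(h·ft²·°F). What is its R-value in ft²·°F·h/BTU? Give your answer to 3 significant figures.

32.7 ft²·°F·h/BTU

R = L/k = 6.77/0.207 = 32.71 ft²·°F·h/BTU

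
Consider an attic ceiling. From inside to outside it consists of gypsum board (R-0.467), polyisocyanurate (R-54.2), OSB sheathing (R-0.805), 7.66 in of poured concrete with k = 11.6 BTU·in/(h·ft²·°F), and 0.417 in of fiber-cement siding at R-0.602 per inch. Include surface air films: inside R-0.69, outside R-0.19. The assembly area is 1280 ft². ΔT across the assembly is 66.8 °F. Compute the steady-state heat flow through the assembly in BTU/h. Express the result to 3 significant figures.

7.66/11.6 = 0.6603
0.417 × 0.602 = 0.251
R_total = 0.69 + 0.467 + 54.2 + 0.805 + 0.6603 + 0.251 + 0.19 = 57.26 ft²·°F·h/BTU
Q = A·ΔT/R = 1280 × 66.8 / 57.26 = 1493 BTU/h

1490 BTU/h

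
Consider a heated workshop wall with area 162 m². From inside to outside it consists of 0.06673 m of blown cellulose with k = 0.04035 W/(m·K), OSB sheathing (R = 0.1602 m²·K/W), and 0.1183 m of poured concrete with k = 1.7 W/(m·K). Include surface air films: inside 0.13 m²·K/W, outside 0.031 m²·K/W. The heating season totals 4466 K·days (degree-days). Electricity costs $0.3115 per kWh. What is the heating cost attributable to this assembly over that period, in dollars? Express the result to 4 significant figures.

0.06673/0.04035 = 1.6538
0.1183/1.7 = 0.069588
R_total = 0.13 + 1.6538 + 0.1602 + 0.069588 + 0.031 = 2.0446 m²·K/W
E = A × HDD × 24 / R / 1000 = 162 × 4466 × 24 / 2.0446 / 1000 = 8492.7 kWh
Cost = 8492.7 × 0.3115 = $2645.5

2645 dollars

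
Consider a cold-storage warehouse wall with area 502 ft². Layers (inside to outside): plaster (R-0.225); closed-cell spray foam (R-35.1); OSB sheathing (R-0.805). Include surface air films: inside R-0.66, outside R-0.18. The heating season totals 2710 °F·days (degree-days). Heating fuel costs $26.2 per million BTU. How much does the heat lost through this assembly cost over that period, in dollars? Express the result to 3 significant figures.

23.1 dollars

R_total = 0.66 + 0.225 + 35.1 + 0.805 + 0.18 = 36.97 ft²·°F·h/BTU
E = A × HDD × 24 / R = 502 × 2710 × 24 / 36.97 = 883200 BTU
Cost = 883200/10⁶ × 26.2 = $23.14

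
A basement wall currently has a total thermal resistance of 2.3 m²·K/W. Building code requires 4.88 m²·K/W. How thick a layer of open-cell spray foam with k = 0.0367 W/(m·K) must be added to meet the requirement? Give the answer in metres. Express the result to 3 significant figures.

0.0947 m

ΔR = 4.88 − 2.3 = 2.58 m²·K/W
L = ΔR × k = 2.58 × 0.0367 = 0.09469 m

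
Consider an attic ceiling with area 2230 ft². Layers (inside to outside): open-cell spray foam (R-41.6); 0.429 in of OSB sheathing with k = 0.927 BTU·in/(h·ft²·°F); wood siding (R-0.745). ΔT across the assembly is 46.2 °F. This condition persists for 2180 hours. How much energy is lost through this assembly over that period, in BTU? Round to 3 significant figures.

5250000 BTU

0.429/0.927 = 0.4628
R_total = 41.6 + 0.4628 + 0.745 = 42.81 ft²·°F·h/BTU
Q = 2230 × 46.2 / 42.81 = 2407 BTU/h
E = 2407 × 2180 = 5247000 BTU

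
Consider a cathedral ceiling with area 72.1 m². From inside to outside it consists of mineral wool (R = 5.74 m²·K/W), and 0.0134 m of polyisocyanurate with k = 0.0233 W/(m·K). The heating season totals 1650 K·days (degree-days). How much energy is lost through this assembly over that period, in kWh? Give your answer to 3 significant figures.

0.0134/0.0233 = 0.5751
R_total = 5.74 + 0.5751 = 6.315 m²·K/W
E = A × HDD × 24 / R / 1000 = 72.1 × 1650 × 24 / 6.315 / 1000 = 452.1 kWh

452 kWh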